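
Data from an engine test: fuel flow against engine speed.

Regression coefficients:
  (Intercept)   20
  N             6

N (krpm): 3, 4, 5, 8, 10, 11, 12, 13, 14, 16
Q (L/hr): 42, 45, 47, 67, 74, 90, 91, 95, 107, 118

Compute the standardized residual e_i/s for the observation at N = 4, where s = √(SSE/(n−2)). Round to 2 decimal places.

N=3: ŷ = 20 + 6·3 = 38; e = 42 − 38 = 4
N=4: ŷ = 20 + 6·4 = 44; e = 45 − 44 = 1
N=5: ŷ = 20 + 6·5 = 50; e = 47 − 50 = -3
N=8: ŷ = 20 + 6·8 = 68; e = 67 − 68 = -1
N=10: ŷ = 20 + 6·10 = 80; e = 74 − 80 = -6
N=11: ŷ = 20 + 6·11 = 86; e = 90 − 86 = 4
N=12: ŷ = 20 + 6·12 = 92; e = 91 − 92 = -1
N=13: ŷ = 20 + 6·13 = 98; e = 95 − 98 = -3
N=14: ŷ = 20 + 6·14 = 104; e = 107 − 104 = 3
N=16: ŷ = 20 + 6·16 = 116; e = 118 − 116 = 2
SSE = 16 + 1 + 9 + 1 + 36 + 16 + 1 + 9 + 9 + 4 = 102
s = √(102/8) = 3.57071
e/s = 1 / 3.57071 = 0.28

0.28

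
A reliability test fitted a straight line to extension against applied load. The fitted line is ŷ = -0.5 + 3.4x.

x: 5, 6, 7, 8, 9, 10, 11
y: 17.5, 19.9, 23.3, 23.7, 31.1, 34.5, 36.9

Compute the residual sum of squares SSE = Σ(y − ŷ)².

SSE = 12

x=5: ŷ = -0.5 + 3.4·5 = 16.5; e = 17.5 − 16.5 = 1
x=6: ŷ = -0.5 + 3.4·6 = 19.9; e = 19.9 − 19.9 = 0
x=7: ŷ = -0.5 + 3.4·7 = 23.3; e = 23.3 − 23.3 = 0
x=8: ŷ = -0.5 + 3.4·8 = 26.7; e = 23.7 − 26.7 = -3
x=9: ŷ = -0.5 + 3.4·9 = 30.1; e = 31.1 − 30.1 = 1
x=10: ŷ = -0.5 + 3.4·10 = 33.5; e = 34.5 − 33.5 = 1
x=11: ŷ = -0.5 + 3.4·11 = 36.9; e = 36.9 − 36.9 = 0
SSE = 1 + 0 + 0 + 9 + 1 + 1 + 0 = 12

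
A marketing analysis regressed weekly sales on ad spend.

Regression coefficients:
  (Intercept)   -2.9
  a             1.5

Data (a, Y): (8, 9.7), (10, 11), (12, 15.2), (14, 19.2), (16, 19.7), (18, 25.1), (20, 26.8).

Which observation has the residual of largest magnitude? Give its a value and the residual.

a=8: Ŷ = -2.9 + 1.5·8 = 9.1; r = 9.7 − 9.1 = 0.6
a=10: Ŷ = -2.9 + 1.5·10 = 12.1; r = 11 − 12.1 = -1.1
a=12: Ŷ = -2.9 + 1.5·12 = 15.1; r = 15.2 − 15.1 = 0.1
a=14: Ŷ = -2.9 + 1.5·14 = 18.1; r = 19.2 − 18.1 = 1.1
a=16: Ŷ = -2.9 + 1.5·16 = 21.1; r = 19.7 − 21.1 = -1.4
a=18: Ŷ = -2.9 + 1.5·18 = 24.1; r = 25.1 − 24.1 = 1
a=20: Ŷ = -2.9 + 1.5·20 = 27.1; r = 26.8 − 27.1 = -0.3
Largest |r| is 1.4 at a = 16, residual -1.4.

a = 16, r = -1.4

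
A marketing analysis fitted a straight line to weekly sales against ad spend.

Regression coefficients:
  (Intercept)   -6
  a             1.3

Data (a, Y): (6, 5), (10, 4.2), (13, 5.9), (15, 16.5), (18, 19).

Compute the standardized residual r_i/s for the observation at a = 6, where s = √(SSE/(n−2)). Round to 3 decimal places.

a=6: ŷ = -6 + 1.3·6 = 1.8; r = 5 − 1.8 = 3.2
a=10: ŷ = -6 + 1.3·10 = 7; r = 4.2 − 7 = -2.8
a=13: ŷ = -6 + 1.3·13 = 10.9; r = 5.9 − 10.9 = -5
a=15: ŷ = -6 + 1.3·15 = 13.5; r = 16.5 − 13.5 = 3
a=18: ŷ = -6 + 1.3·18 = 17.4; r = 19 − 17.4 = 1.6
SSE = 10.24 + 7.84 + 25 + 9 + 2.56 = 54.64
s = √(54.64/3) = 4.26771
r/s = 3.2 / 4.26771 = 0.750

0.750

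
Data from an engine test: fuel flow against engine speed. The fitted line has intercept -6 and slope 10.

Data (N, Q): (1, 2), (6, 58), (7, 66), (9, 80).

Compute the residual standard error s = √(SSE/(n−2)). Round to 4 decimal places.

N=1: ŷ = -6 + 10·1 = 4; e = 2 − 4 = -2
N=6: ŷ = -6 + 10·6 = 54; e = 58 − 54 = 4
N=7: ŷ = -6 + 10·7 = 64; e = 66 − 64 = 2
N=9: ŷ = -6 + 10·9 = 84; e = 80 − 84 = -4
SSE = 4 + 16 + 4 + 16 = 40
s = √(40/2) = √20 ≈ 4.4721

s = 4.4721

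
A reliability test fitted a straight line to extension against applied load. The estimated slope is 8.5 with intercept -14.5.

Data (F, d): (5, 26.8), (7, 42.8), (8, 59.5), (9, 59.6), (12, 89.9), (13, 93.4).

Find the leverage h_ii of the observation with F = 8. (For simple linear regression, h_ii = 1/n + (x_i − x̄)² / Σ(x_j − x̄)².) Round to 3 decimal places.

h = 0.188

F̄ = (5 + 7 + 8 + 9 + 12 + 13)/6 = 9
Σ(F − F̄)² = 16 + 4 + 1 + 0 + 9 + 16 = 46
h = 1/6 + (-1)²/46 = 0.166667 + 0.0217391 = 0.188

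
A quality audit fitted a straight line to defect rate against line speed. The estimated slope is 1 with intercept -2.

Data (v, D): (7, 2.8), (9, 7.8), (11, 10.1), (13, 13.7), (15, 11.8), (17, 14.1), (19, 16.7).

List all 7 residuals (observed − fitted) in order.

-2.2, 0.8, 1.1, 2.7, -1.2, -0.9, -0.3

v=7: D̂ = -2 + 7 = 5; e = 2.8 − 5 = -2.2
v=9: D̂ = -2 + 9 = 7; e = 7.8 − 7 = 0.8
v=11: D̂ = -2 + 11 = 9; e = 10.1 − 9 = 1.1
v=13: D̂ = -2 + 13 = 11; e = 13.7 − 11 = 2.7
v=15: D̂ = -2 + 15 = 13; e = 11.8 − 13 = -1.2
v=17: D̂ = -2 + 17 = 15; e = 14.1 − 15 = -0.9
v=19: D̂ = -2 + 19 = 17; e = 16.7 − 17 = -0.3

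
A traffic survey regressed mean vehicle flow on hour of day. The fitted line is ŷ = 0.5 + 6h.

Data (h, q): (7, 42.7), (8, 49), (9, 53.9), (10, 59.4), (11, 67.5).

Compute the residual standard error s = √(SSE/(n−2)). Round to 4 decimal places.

s = 0.9764

h=7: ŷ = 0.5 + 6·7 = 42.5; r = 42.7 − 42.5 = 0.2
h=8: ŷ = 0.5 + 6·8 = 48.5; r = 49 − 48.5 = 0.5
h=9: ŷ = 0.5 + 6·9 = 54.5; r = 53.9 − 54.5 = -0.6
h=10: ŷ = 0.5 + 6·10 = 60.5; r = 59.4 − 60.5 = -1.1
h=11: ŷ = 0.5 + 6·11 = 66.5; r = 67.5 − 66.5 = 1
SSE = 0.04 + 0.25 + 0.36 + 1.21 + 1 = 2.86
s = √(2.86/3) = √0.953333 ≈ 0.9764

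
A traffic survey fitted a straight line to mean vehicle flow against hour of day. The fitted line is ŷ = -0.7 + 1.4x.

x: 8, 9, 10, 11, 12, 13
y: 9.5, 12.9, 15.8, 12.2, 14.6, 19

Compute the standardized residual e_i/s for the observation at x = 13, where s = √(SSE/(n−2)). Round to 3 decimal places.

0.688

x=8: ŷ = -0.7 + 1.4·8 = 10.5; e = 9.5 − 10.5 = -1
x=9: ŷ = -0.7 + 1.4·9 = 11.9; e = 12.9 − 11.9 = 1
x=10: ŷ = -0.7 + 1.4·10 = 13.3; e = 15.8 − 13.3 = 2.5
x=11: ŷ = -0.7 + 1.4·11 = 14.7; e = 12.2 − 14.7 = -2.5
x=12: ŷ = -0.7 + 1.4·12 = 16.1; e = 14.6 − 16.1 = -1.5
x=13: ŷ = -0.7 + 1.4·13 = 17.5; e = 19 − 17.5 = 1.5
SSE = 1 + 1 + 6.25 + 6.25 + 2.25 + 2.25 = 19
s = √(19/4) = 2.17945
e/s = 1.5 / 2.17945 = 0.688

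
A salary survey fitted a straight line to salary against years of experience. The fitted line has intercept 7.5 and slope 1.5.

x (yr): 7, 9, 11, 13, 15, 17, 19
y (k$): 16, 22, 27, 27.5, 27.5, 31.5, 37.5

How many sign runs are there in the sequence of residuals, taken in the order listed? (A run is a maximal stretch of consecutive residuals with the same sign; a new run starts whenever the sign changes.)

x=7: ŷ = 7.5 + 1.5·7 = 18; r = 16 − 18 = -2
x=9: ŷ = 7.5 + 1.5·9 = 21; r = 22 − 21 = 1
x=11: ŷ = 7.5 + 1.5·11 = 24; r = 27 − 24 = 3
x=13: ŷ = 7.5 + 1.5·13 = 27; r = 27.5 − 27 = 0.5
x=15: ŷ = 7.5 + 1.5·15 = 30; r = 27.5 − 30 = -2.5
x=17: ŷ = 7.5 + 1.5·17 = 33; r = 31.5 − 33 = -1.5
x=19: ŷ = 7.5 + 1.5·19 = 36; r = 37.5 − 36 = 1.5
Signs: − + + + − − +
Runs: −×1, +×3, −×2, +×1 → 4

4 runs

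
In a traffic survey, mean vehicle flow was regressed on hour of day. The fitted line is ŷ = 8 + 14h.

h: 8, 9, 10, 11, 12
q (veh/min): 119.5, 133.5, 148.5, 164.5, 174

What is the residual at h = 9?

ŷ = 8 + 14·9 = 134
e = 133.5 − 134 = -0.5

e = -0.5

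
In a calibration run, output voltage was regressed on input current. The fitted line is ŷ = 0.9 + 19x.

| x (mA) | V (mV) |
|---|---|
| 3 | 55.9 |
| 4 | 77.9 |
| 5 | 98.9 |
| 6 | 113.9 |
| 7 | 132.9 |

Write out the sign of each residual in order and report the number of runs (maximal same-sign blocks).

3 runs

x=3: ŷ = 0.9 + 19·3 = 57.9; r = 55.9 − 57.9 = -2
x=4: ŷ = 0.9 + 19·4 = 76.9; r = 77.9 − 76.9 = 1
x=5: ŷ = 0.9 + 19·5 = 95.9; r = 98.9 − 95.9 = 3
x=6: ŷ = 0.9 + 19·6 = 114.9; r = 113.9 − 114.9 = -1
x=7: ŷ = 0.9 + 19·7 = 133.9; r = 132.9 − 133.9 = -1
Signs: − + + − −
Runs: −×1, +×2, −×2 → 3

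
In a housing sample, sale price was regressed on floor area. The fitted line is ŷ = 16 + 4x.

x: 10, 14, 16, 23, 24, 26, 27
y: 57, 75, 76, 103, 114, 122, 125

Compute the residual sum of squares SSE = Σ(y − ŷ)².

SSE = 60

x=10: ŷ = 16 + 4·10 = 56; e = 57 − 56 = 1
x=14: ŷ = 16 + 4·14 = 72; e = 75 − 72 = 3
x=16: ŷ = 16 + 4·16 = 80; e = 76 − 80 = -4
x=23: ŷ = 16 + 4·23 = 108; e = 103 − 108 = -5
x=24: ŷ = 16 + 4·24 = 112; e = 114 − 112 = 2
x=26: ŷ = 16 + 4·26 = 120; e = 122 − 120 = 2
x=27: ŷ = 16 + 4·27 = 124; e = 125 − 124 = 1
SSE = 1 + 9 + 16 + 25 + 4 + 4 + 1 = 60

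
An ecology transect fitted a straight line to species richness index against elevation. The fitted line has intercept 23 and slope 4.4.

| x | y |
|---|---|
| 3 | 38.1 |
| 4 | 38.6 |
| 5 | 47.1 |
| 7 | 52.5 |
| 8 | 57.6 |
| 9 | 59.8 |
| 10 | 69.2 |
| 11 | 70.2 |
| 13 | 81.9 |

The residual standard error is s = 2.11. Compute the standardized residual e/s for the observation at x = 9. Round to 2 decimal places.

ŷ = 23 + 4.4·9 = 62.6
e = 59.8 − 62.6 = -2.8
e/s = -2.8 / 2.11 = -1.33

-1.33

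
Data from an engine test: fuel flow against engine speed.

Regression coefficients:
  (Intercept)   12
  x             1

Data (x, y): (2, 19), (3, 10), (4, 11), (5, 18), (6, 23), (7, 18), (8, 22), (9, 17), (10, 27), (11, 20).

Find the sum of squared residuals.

x=2: ŷ = 12 + 2 = 14; e = 19 − 14 = 5
x=3: ŷ = 12 + 3 = 15; e = 10 − 15 = -5
x=4: ŷ = 12 + 4 = 16; e = 11 − 16 = -5
x=5: ŷ = 12 + 5 = 17; e = 18 − 17 = 1
x=6: ŷ = 12 + 6 = 18; e = 23 − 18 = 5
x=7: ŷ = 12 + 7 = 19; e = 18 − 19 = -1
x=8: ŷ = 12 + 8 = 20; e = 22 − 20 = 2
x=9: ŷ = 12 + 9 = 21; e = 17 − 21 = -4
x=10: ŷ = 12 + 10 = 22; e = 27 − 22 = 5
x=11: ŷ = 12 + 11 = 23; e = 20 − 23 = -3
SSE = 25 + 25 + 25 + 1 + 25 + 1 + 4 + 16 + 25 + 9 = 156

SSE = 156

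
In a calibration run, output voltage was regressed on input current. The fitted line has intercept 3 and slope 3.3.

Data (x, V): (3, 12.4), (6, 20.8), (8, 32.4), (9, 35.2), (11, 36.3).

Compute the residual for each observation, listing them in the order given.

-0.5, -2, 3, 2.5, -3

x=3: V̂ = 3 + 3.3·3 = 12.9; e = 12.4 − 12.9 = -0.5
x=6: V̂ = 3 + 3.3·6 = 22.8; e = 20.8 − 22.8 = -2
x=8: V̂ = 3 + 3.3·8 = 29.4; e = 32.4 − 29.4 = 3
x=9: V̂ = 3 + 3.3·9 = 32.7; e = 35.2 − 32.7 = 2.5
x=11: V̂ = 3 + 3.3·11 = 39.3; e = 36.3 − 39.3 = -3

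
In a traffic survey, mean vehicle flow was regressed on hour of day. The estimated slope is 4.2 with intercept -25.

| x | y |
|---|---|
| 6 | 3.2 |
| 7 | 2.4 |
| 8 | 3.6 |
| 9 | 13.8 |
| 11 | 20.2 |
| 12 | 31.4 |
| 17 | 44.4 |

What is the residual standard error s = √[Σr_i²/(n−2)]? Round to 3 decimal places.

x=6: ŷ = -25 + 4.2·6 = 0.2; r = 3.2 − 0.2 = 3
x=7: ŷ = -25 + 4.2·7 = 4.4; r = 2.4 − 4.4 = -2
x=8: ŷ = -25 + 4.2·8 = 8.6; r = 3.6 − 8.6 = -5
x=9: ŷ = -25 + 4.2·9 = 12.8; r = 13.8 − 12.8 = 1
x=11: ŷ = -25 + 4.2·11 = 21.2; r = 20.2 − 21.2 = -1
x=12: ŷ = -25 + 4.2·12 = 25.4; r = 31.4 − 25.4 = 6
x=17: ŷ = -25 + 4.2·17 = 46.4; r = 44.4 − 46.4 = -2
SSE = 9 + 4 + 25 + 1 + 1 + 36 + 4 = 80
s = √(80/5) = √16 ≈ 4.000

s = 4.000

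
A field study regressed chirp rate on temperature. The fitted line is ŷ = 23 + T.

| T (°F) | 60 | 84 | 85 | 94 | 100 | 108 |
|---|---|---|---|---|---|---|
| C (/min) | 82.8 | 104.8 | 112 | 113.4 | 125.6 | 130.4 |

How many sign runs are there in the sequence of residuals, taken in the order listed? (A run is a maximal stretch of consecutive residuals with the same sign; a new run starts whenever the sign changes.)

5 runs

T=60: ŷ = 23 + 60 = 83; r = 82.8 − 83 = -0.2
T=84: ŷ = 23 + 84 = 107; r = 104.8 − 107 = -2.2
T=85: ŷ = 23 + 85 = 108; r = 112 − 108 = 4
T=94: ŷ = 23 + 94 = 117; r = 113.4 − 117 = -3.6
T=100: ŷ = 23 + 100 = 123; r = 125.6 − 123 = 2.6
T=108: ŷ = 23 + 108 = 131; r = 130.4 − 131 = -0.6
Signs: − − + − + −
Runs: −×2, +×1, −×1, +×1, −×1 → 5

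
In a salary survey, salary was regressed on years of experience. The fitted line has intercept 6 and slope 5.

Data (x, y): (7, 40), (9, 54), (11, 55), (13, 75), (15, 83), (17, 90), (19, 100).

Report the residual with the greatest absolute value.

x=7: ŷ = 6 + 5·7 = 41; e = 40 − 41 = -1
x=9: ŷ = 6 + 5·9 = 51; e = 54 − 51 = 3
x=11: ŷ = 6 + 5·11 = 61; e = 55 − 61 = -6
x=13: ŷ = 6 + 5·13 = 71; e = 75 − 71 = 4
x=15: ŷ = 6 + 5·15 = 81; e = 83 − 81 = 2
x=17: ŷ = 6 + 5·17 = 91; e = 90 − 91 = -1
x=19: ŷ = 6 + 5·19 = 101; e = 100 − 101 = -1
Largest |e| is 6 at x = 11, residual -6.

e = -6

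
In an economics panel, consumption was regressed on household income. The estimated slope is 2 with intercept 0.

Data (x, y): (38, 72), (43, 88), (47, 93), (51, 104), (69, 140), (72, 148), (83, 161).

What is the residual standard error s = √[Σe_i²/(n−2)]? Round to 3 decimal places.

x=38: ŷ = 2·38 = 76; e = 72 − 76 = -4
x=43: ŷ = 2·43 = 86; e = 88 − 86 = 2
x=47: ŷ = 2·47 = 94; e = 93 − 94 = -1
x=51: ŷ = 2·51 = 102; e = 104 − 102 = 2
x=69: ŷ = 2·69 = 138; e = 140 − 138 = 2
x=72: ŷ = 2·72 = 144; e = 148 − 144 = 4
x=83: ŷ = 2·83 = 166; e = 161 − 166 = -5
SSE = 16 + 4 + 1 + 4 + 4 + 16 + 25 = 70
s = √(70/5) = √14 ≈ 3.742

s = 3.742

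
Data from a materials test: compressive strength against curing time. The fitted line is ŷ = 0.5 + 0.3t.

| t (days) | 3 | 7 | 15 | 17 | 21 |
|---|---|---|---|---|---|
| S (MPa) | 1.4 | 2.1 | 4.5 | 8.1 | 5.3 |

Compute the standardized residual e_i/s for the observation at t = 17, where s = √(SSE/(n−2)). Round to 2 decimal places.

1.44

t=3: ŷ = 0.5 + 0.3·3 = 1.4; e = 1.4 − 1.4 = 0
t=7: ŷ = 0.5 + 0.3·7 = 2.6; e = 2.1 − 2.6 = -0.5
t=15: ŷ = 0.5 + 0.3·15 = 5; e = 4.5 − 5 = -0.5
t=17: ŷ = 0.5 + 0.3·17 = 5.6; e = 8.1 − 5.6 = 2.5
t=21: ŷ = 0.5 + 0.3·21 = 6.8; e = 5.3 − 6.8 = -1.5
SSE = 0 + 0.25 + 0.25 + 6.25 + 2.25 = 9
s = √(9/3) = 1.73205
e/s = 2.5 / 1.73205 = 1.44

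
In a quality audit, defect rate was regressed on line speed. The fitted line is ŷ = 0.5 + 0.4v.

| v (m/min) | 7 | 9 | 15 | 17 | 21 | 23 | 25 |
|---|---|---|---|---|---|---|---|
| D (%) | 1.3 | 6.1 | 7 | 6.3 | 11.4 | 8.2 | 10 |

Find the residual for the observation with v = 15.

ŷ = 0.5 + 0.4·15 = 6.5
e = 7 − 6.5 = 0.5

e = 0.5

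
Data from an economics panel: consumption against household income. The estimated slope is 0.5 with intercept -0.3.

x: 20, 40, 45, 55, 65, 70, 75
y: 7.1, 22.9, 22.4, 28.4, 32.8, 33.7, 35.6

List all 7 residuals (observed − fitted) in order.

x=20: ŷ = -0.3 + 0.5·20 = 9.7; e = 7.1 − 9.7 = -2.6
x=40: ŷ = -0.3 + 0.5·40 = 19.7; e = 22.9 − 19.7 = 3.2
x=45: ŷ = -0.3 + 0.5·45 = 22.2; e = 22.4 − 22.2 = 0.2
x=55: ŷ = -0.3 + 0.5·55 = 27.2; e = 28.4 − 27.2 = 1.2
x=65: ŷ = -0.3 + 0.5·65 = 32.2; e = 32.8 − 32.2 = 0.6
x=70: ŷ = -0.3 + 0.5·70 = 34.7; e = 33.7 − 34.7 = -1
x=75: ŷ = -0.3 + 0.5·75 = 37.2; e = 35.6 − 37.2 = -1.6

-2.6, 3.2, 0.2, 1.2, 0.6, -1, -1.6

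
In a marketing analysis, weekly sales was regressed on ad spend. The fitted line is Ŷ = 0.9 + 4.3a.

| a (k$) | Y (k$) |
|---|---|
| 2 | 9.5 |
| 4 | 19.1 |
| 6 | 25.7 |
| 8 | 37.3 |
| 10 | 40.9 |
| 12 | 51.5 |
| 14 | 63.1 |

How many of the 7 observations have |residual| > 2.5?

1

a=2: Ŷ = 0.9 + 4.3·2 = 9.5; r = 9.5 − 9.5 = 0
a=4: Ŷ = 0.9 + 4.3·4 = 18.1; r = 19.1 − 18.1 = 1
a=6: Ŷ = 0.9 + 4.3·6 = 26.7; r = 25.7 − 26.7 = -1
a=8: Ŷ = 0.9 + 4.3·8 = 35.3; r = 37.3 − 35.3 = 2
a=10: Ŷ = 0.9 + 4.3·10 = 43.9; r = 40.9 − 43.9 = -3
a=12: Ŷ = 0.9 + 4.3·12 = 52.5; r = 51.5 − 52.5 = -1
a=14: Ŷ = 0.9 + 4.3·14 = 61.1; r = 63.1 − 61.1 = 2
|r| > 2.5: a=10 (|r|=3) → 1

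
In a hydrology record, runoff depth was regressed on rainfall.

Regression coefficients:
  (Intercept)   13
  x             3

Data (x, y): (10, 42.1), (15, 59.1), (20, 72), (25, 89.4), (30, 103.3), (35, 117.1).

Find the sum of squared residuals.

SSE = 5.88

x=10: ŷ = 13 + 3·10 = 43; r = 42.1 − 43 = -0.9
x=15: ŷ = 13 + 3·15 = 58; r = 59.1 − 58 = 1.1
x=20: ŷ = 13 + 3·20 = 73; r = 72 − 73 = -1
x=25: ŷ = 13 + 3·25 = 88; r = 89.4 − 88 = 1.4
x=30: ŷ = 13 + 3·30 = 103; r = 103.3 − 103 = 0.3
x=35: ŷ = 13 + 3·35 = 118; r = 117.1 − 118 = -0.9
SSE = 0.81 + 1.21 + 1 + 1.96 + 0.09 + 0.81 = 5.88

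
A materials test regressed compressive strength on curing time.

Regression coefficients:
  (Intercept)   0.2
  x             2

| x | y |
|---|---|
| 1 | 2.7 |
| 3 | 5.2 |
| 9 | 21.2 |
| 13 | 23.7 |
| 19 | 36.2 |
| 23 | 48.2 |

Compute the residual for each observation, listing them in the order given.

x=1: ŷ = 0.2 + 2·1 = 2.2; r = 2.7 − 2.2 = 0.5
x=3: ŷ = 0.2 + 2·3 = 6.2; r = 5.2 − 6.2 = -1
x=9: ŷ = 0.2 + 2·9 = 18.2; r = 21.2 − 18.2 = 3
x=13: ŷ = 0.2 + 2·13 = 26.2; r = 23.7 − 26.2 = -2.5
x=19: ŷ = 0.2 + 2·19 = 38.2; r = 36.2 − 38.2 = -2
x=23: ŷ = 0.2 + 2·23 = 46.2; r = 48.2 − 46.2 = 2

0.5, -1, 3, -2.5, -2, 2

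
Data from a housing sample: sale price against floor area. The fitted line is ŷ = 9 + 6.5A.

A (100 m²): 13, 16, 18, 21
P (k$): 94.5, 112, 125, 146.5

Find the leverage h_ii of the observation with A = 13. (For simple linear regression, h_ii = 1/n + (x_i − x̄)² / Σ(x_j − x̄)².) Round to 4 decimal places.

Ā = (13 + 16 + 18 + 21)/4 = 17
Σ(A − Ā)² = 16 + 1 + 1 + 16 = 34
h = 1/4 + (-4)²/34 = 0.25 + 0.470588 = 0.7206

h = 0.7206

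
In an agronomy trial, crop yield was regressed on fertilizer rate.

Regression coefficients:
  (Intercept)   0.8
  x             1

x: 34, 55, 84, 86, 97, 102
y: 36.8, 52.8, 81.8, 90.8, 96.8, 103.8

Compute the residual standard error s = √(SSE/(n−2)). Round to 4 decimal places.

x=34: ŷ = 0.8 + 34 = 34.8; e = 36.8 − 34.8 = 2
x=55: ŷ = 0.8 + 55 = 55.8; e = 52.8 − 55.8 = -3
x=84: ŷ = 0.8 + 84 = 84.8; e = 81.8 − 84.8 = -3
x=86: ŷ = 0.8 + 86 = 86.8; e = 90.8 − 86.8 = 4
x=97: ŷ = 0.8 + 97 = 97.8; e = 96.8 − 97.8 = -1
x=102: ŷ = 0.8 + 102 = 102.8; e = 103.8 − 102.8 = 1
SSE = 4 + 9 + 9 + 16 + 1 + 1 = 40
s = √(40/4) = √10 ≈ 3.1623

s = 3.1623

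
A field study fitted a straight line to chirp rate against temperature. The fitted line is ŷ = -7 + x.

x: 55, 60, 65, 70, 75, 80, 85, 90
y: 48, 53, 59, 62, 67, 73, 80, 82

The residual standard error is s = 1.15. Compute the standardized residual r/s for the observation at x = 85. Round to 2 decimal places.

ŷ = -7 + 85 = 78
r = 80 − 78 = 2
r/s = 2 / 1.15 = 1.74

1.74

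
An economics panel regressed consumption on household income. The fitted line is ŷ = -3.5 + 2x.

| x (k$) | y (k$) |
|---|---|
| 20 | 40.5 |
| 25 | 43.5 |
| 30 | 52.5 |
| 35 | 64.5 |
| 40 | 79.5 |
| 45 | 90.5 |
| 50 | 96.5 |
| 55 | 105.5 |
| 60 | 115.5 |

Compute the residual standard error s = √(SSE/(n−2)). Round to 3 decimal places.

s = 3.207

x=20: ŷ = -3.5 + 2·20 = 36.5; r = 40.5 − 36.5 = 4
x=25: ŷ = -3.5 + 2·25 = 46.5; r = 43.5 − 46.5 = -3
x=30: ŷ = -3.5 + 2·30 = 56.5; r = 52.5 − 56.5 = -4
x=35: ŷ = -3.5 + 2·35 = 66.5; r = 64.5 − 66.5 = -2
x=40: ŷ = -3.5 + 2·40 = 76.5; r = 79.5 − 76.5 = 3
x=45: ŷ = -3.5 + 2·45 = 86.5; r = 90.5 − 86.5 = 4
x=50: ŷ = -3.5 + 2·50 = 96.5; r = 96.5 − 96.5 = 0
x=55: ŷ = -3.5 + 2·55 = 106.5; r = 105.5 − 106.5 = -1
x=60: ŷ = -3.5 + 2·60 = 116.5; r = 115.5 − 116.5 = -1
SSE = 16 + 9 + 16 + 4 + 9 + 16 + 0 + 1 + 1 = 72
s = √(72/7) = √10.2857 ≈ 3.207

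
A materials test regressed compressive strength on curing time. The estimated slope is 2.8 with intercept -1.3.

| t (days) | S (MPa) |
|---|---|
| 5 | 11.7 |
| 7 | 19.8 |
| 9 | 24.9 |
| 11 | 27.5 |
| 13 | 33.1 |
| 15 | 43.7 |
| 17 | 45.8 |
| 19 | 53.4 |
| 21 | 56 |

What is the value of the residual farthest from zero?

t=5: ŷ = -1.3 + 2.8·5 = 12.7; r = 11.7 − 12.7 = -1
t=7: ŷ = -1.3 + 2.8·7 = 18.3; r = 19.8 − 18.3 = 1.5
t=9: ŷ = -1.3 + 2.8·9 = 23.9; r = 24.9 − 23.9 = 1
t=11: ŷ = -1.3 + 2.8·11 = 29.5; r = 27.5 − 29.5 = -2
t=13: ŷ = -1.3 + 2.8·13 = 35.1; r = 33.1 − 35.1 = -2
t=15: ŷ = -1.3 + 2.8·15 = 40.7; r = 43.7 − 40.7 = 3
t=17: ŷ = -1.3 + 2.8·17 = 46.3; r = 45.8 − 46.3 = -0.5
t=19: ŷ = -1.3 + 2.8·19 = 51.9; r = 53.4 − 51.9 = 1.5
t=21: ŷ = -1.3 + 2.8·21 = 57.5; r = 56 − 57.5 = -1.5
Largest |r| is 3 at t = 15, residual 3.

r = 3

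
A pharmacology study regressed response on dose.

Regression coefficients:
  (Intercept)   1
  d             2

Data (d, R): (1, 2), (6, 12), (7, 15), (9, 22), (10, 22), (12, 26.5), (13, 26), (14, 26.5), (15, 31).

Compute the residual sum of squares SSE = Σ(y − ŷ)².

d=1: R̂ = 1 + 2·1 = 3; e = 2 − 3 = -1
d=6: R̂ = 1 + 2·6 = 13; e = 12 − 13 = -1
d=7: R̂ = 1 + 2·7 = 15; e = 15 − 15 = 0
d=9: R̂ = 1 + 2·9 = 19; e = 22 − 19 = 3
d=10: R̂ = 1 + 2·10 = 21; e = 22 − 21 = 1
d=12: R̂ = 1 + 2·12 = 25; e = 26.5 − 25 = 1.5
d=13: R̂ = 1 + 2·13 = 27; e = 26 − 27 = -1
d=14: R̂ = 1 + 2·14 = 29; e = 26.5 − 29 = -2.5
d=15: R̂ = 1 + 2·15 = 31; e = 31 − 31 = 0
SSE = 1 + 1 + 0 + 9 + 1 + 2.25 + 1 + 6.25 + 0 = 21.5

SSE = 21.5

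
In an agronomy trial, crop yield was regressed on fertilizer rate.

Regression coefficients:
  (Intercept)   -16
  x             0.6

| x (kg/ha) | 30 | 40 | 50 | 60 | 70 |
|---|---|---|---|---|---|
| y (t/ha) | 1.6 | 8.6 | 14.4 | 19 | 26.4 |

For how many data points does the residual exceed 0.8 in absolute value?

x=30: ŷ = -16 + 0.6·30 = 2; e = 1.6 − 2 = -0.4
x=40: ŷ = -16 + 0.6·40 = 8; e = 8.6 − 8 = 0.6
x=50: ŷ = -16 + 0.6·50 = 14; e = 14.4 − 14 = 0.4
x=60: ŷ = -16 + 0.6·60 = 20; e = 19 − 20 = -1
x=70: ŷ = -16 + 0.6·70 = 26; e = 26.4 − 26 = 0.4
|e| > 0.8: x=60 (|e|=1) → 1

1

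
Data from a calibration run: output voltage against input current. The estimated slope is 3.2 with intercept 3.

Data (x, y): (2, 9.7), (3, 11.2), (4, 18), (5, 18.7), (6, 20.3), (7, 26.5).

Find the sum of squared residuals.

SSE = 11.8

x=2: ŷ = 3 + 3.2·2 = 9.4; r = 9.7 − 9.4 = 0.3
x=3: ŷ = 3 + 3.2·3 = 12.6; r = 11.2 − 12.6 = -1.4
x=4: ŷ = 3 + 3.2·4 = 15.8; r = 18 − 15.8 = 2.2
x=5: ŷ = 3 + 3.2·5 = 19; r = 18.7 − 19 = -0.3
x=6: ŷ = 3 + 3.2·6 = 22.2; r = 20.3 − 22.2 = -1.9
x=7: ŷ = 3 + 3.2·7 = 25.4; r = 26.5 − 25.4 = 1.1
SSE = 0.09 + 1.96 + 4.84 + 0.09 + 3.61 + 1.21 = 11.8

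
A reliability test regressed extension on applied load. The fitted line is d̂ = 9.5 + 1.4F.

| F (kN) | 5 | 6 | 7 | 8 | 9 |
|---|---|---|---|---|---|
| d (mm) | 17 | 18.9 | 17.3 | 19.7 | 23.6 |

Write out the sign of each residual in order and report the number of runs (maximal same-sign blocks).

F=5: d̂ = 9.5 + 1.4·5 = 16.5; r = 17 − 16.5 = 0.5
F=6: d̂ = 9.5 + 1.4·6 = 17.9; r = 18.9 − 17.9 = 1
F=7: d̂ = 9.5 + 1.4·7 = 19.3; r = 17.3 − 19.3 = -2
F=8: d̂ = 9.5 + 1.4·8 = 20.7; r = 19.7 − 20.7 = -1
F=9: d̂ = 9.5 + 1.4·9 = 22.1; r = 23.6 − 22.1 = 1.5
Signs: + + − − +
Runs: +×2, −×2, +×1 → 3

3 runs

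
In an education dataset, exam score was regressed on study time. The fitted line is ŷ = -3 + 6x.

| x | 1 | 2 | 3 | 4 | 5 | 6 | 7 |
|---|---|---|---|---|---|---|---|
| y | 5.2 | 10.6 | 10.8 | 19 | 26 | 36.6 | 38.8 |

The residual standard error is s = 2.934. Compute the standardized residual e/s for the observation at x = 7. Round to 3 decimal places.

ŷ = -3 + 6·7 = 39
e = 38.8 − 39 = -0.2
e/s = -0.2 / 2.934 = -0.068

-0.068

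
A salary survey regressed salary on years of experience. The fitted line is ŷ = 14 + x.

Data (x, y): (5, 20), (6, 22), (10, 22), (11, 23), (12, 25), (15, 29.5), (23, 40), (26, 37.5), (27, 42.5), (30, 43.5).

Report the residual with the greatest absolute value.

e = 3

x=5: ŷ = 14 + 5 = 19; e = 20 − 19 = 1
x=6: ŷ = 14 + 6 = 20; e = 22 − 20 = 2
x=10: ŷ = 14 + 10 = 24; e = 22 − 24 = -2
x=11: ŷ = 14 + 11 = 25; e = 23 − 25 = -2
x=12: ŷ = 14 + 12 = 26; e = 25 − 26 = -1
x=15: ŷ = 14 + 15 = 29; e = 29.5 − 29 = 0.5
x=23: ŷ = 14 + 23 = 37; e = 40 − 37 = 3
x=26: ŷ = 14 + 26 = 40; e = 37.5 − 40 = -2.5
x=27: ŷ = 14 + 27 = 41; e = 42.5 − 41 = 1.5
x=30: ŷ = 14 + 30 = 44; e = 43.5 − 44 = -0.5
Largest |e| is 3 at x = 23, residual 3.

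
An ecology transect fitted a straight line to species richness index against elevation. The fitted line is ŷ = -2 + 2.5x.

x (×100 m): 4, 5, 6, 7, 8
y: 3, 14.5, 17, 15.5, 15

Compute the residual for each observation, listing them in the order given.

x=4: ŷ = -2 + 2.5·4 = 8; e = 3 − 8 = -5
x=5: ŷ = -2 + 2.5·5 = 10.5; e = 14.5 − 10.5 = 4
x=6: ŷ = -2 + 2.5·6 = 13; e = 17 − 13 = 4
x=7: ŷ = -2 + 2.5·7 = 15.5; e = 15.5 − 15.5 = 0
x=8: ŷ = -2 + 2.5·8 = 18; e = 15 − 18 = -3

-5, 4, 4, 0, -3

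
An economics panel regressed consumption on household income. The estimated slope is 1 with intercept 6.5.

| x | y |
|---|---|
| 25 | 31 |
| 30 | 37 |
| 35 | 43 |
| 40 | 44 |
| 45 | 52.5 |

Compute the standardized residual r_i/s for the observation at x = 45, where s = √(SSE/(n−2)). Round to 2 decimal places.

0.55

x=25: ŷ = 6.5 + 25 = 31.5; r = 31 − 31.5 = -0.5
x=30: ŷ = 6.5 + 30 = 36.5; r = 37 − 36.5 = 0.5
x=35: ŷ = 6.5 + 35 = 41.5; r = 43 − 41.5 = 1.5
x=40: ŷ = 6.5 + 40 = 46.5; r = 44 − 46.5 = -2.5
x=45: ŷ = 6.5 + 45 = 51.5; r = 52.5 − 51.5 = 1
SSE = 0.25 + 0.25 + 2.25 + 6.25 + 1 = 10
s = √(10/3) = 1.82574
r/s = 1 / 1.82574 = 0.55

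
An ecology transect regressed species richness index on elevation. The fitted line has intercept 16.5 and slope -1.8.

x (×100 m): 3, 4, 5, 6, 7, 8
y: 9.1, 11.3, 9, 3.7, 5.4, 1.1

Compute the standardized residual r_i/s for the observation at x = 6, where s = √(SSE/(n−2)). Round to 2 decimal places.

-0.96

x=3: ŷ = 16.5 − 1.8·3 = 11.1; r = 9.1 − 11.1 = -2
x=4: ŷ = 16.5 − 1.8·4 = 9.3; r = 11.3 − 9.3 = 2
x=5: ŷ = 16.5 − 1.8·5 = 7.5; r = 9 − 7.5 = 1.5
x=6: ŷ = 16.5 − 1.8·6 = 5.7; r = 3.7 − 5.7 = -2
x=7: ŷ = 16.5 − 1.8·7 = 3.9; r = 5.4 − 3.9 = 1.5
x=8: ŷ = 16.5 − 1.8·8 = 2.1; r = 1.1 − 2.1 = -1
SSE = 4 + 4 + 2.25 + 4 + 2.25 + 1 = 17.5
s = √(17.5/4) = 2.09165
r/s = -2 / 2.09165 = -0.96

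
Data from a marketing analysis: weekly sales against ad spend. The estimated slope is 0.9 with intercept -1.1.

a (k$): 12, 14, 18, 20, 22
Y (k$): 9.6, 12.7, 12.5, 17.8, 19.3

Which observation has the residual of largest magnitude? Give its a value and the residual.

a=12: ŷ = -1.1 + 0.9·12 = 9.7; e = 9.6 − 9.7 = -0.1
a=14: ŷ = -1.1 + 0.9·14 = 11.5; e = 12.7 − 11.5 = 1.2
a=18: ŷ = -1.1 + 0.9·18 = 15.1; e = 12.5 − 15.1 = -2.6
a=20: ŷ = -1.1 + 0.9·20 = 16.9; e = 17.8 − 16.9 = 0.9
a=22: ŷ = -1.1 + 0.9·22 = 18.7; e = 19.3 − 18.7 = 0.6
Largest |e| is 2.6 at a = 18, residual -2.6.

a = 18, e = -2.6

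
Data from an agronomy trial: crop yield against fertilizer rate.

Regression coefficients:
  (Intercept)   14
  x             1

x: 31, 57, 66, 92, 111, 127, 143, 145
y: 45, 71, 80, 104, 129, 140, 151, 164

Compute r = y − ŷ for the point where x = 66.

ŷ = 14 + 66 = 80
r = 80 − 80 = 0

r = 0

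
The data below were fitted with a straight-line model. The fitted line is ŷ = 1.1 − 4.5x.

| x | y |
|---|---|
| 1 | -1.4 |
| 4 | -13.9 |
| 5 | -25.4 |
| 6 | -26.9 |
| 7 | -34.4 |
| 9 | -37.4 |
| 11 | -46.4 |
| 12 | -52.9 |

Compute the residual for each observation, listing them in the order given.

2, 3, -4, -1, -4, 2, 2, 0

x=1: ŷ = 1.1 − 4.5·1 = -3.4; e = -1.4 − (-3.4) = 2
x=4: ŷ = 1.1 − 4.5·4 = -16.9; e = -13.9 − (-16.9) = 3
x=5: ŷ = 1.1 − 4.5·5 = -21.4; e = -25.4 − (-21.4) = -4
x=6: ŷ = 1.1 − 4.5·6 = -25.9; e = -26.9 − (-25.9) = -1
x=7: ŷ = 1.1 − 4.5·7 = -30.4; e = -34.4 − (-30.4) = -4
x=9: ŷ = 1.1 − 4.5·9 = -39.4; e = -37.4 − (-39.4) = 2
x=11: ŷ = 1.1 − 4.5·11 = -48.4; e = -46.4 − (-48.4) = 2
x=12: ŷ = 1.1 − 4.5·12 = -52.9; e = -52.9 − (-52.9) = 0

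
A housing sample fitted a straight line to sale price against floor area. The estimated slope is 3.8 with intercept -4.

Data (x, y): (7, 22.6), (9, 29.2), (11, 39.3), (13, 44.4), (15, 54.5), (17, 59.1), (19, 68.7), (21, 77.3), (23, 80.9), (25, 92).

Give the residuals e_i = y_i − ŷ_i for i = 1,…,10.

0, -1, 1.5, -1, 1.5, -1.5, 0.5, 1.5, -2.5, 1

x=7: ŷ = -4 + 3.8·7 = 22.6; e = 22.6 − 22.6 = 0
x=9: ŷ = -4 + 3.8·9 = 30.2; e = 29.2 − 30.2 = -1
x=11: ŷ = -4 + 3.8·11 = 37.8; e = 39.3 − 37.8 = 1.5
x=13: ŷ = -4 + 3.8·13 = 45.4; e = 44.4 − 45.4 = -1
x=15: ŷ = -4 + 3.8·15 = 53; e = 54.5 − 53 = 1.5
x=17: ŷ = -4 + 3.8·17 = 60.6; e = 59.1 − 60.6 = -1.5
x=19: ŷ = -4 + 3.8·19 = 68.2; e = 68.7 − 68.2 = 0.5
x=21: ŷ = -4 + 3.8·21 = 75.8; e = 77.3 − 75.8 = 1.5
x=23: ŷ = -4 + 3.8·23 = 83.4; e = 80.9 − 83.4 = -2.5
x=25: ŷ = -4 + 3.8·25 = 91; e = 92 − 91 = 1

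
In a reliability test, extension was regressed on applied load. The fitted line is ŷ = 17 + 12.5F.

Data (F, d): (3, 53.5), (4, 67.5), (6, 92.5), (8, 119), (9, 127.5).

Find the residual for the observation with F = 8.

ŷ = 17 + 12.5·8 = 117
e = 119 − 117 = 2

e = 2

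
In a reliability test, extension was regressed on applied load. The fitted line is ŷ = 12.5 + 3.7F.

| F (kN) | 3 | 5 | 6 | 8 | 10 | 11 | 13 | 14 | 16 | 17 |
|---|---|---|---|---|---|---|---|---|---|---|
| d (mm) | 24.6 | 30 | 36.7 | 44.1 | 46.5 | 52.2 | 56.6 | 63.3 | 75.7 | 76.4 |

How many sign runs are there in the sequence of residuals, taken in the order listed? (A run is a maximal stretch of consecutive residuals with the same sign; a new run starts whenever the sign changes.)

F=3: ŷ = 12.5 + 3.7·3 = 23.6; r = 24.6 − 23.6 = 1
F=5: ŷ = 12.5 + 3.7·5 = 31; r = 30 − 31 = -1
F=6: ŷ = 12.5 + 3.7·6 = 34.7; r = 36.7 − 34.7 = 2
F=8: ŷ = 12.5 + 3.7·8 = 42.1; r = 44.1 − 42.1 = 2
F=10: ŷ = 12.5 + 3.7·10 = 49.5; r = 46.5 − 49.5 = -3
F=11: ŷ = 12.5 + 3.7·11 = 53.2; r = 52.2 − 53.2 = -1
F=13: ŷ = 12.5 + 3.7·13 = 60.6; r = 56.6 − 60.6 = -4
F=14: ŷ = 12.5 + 3.7·14 = 64.3; r = 63.3 − 64.3 = -1
F=16: ŷ = 12.5 + 3.7·16 = 71.7; r = 75.7 − 71.7 = 4
F=17: ŷ = 12.5 + 3.7·17 = 75.4; r = 76.4 − 75.4 = 1
Signs: + − + + − − − − + +
Runs: +×1, −×1, +×2, −×4, +×2 → 5

5 runs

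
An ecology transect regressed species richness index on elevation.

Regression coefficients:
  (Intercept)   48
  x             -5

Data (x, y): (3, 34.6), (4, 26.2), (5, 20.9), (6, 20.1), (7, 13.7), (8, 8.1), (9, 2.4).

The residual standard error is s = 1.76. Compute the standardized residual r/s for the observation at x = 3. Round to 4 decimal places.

0.9091

ŷ = 48 − 5·3 = 33
r = 34.6 − 33 = 1.6
r/s = 1.6 / 1.76 = 0.9091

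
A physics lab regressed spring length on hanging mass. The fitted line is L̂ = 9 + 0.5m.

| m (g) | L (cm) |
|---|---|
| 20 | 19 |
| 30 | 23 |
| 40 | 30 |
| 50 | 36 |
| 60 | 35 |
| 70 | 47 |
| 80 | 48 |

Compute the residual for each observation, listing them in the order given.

0, -1, 1, 2, -4, 3, -1

m=20: L̂ = 9 + 0.5·20 = 19; r = 19 − 19 = 0
m=30: L̂ = 9 + 0.5·30 = 24; r = 23 − 24 = -1
m=40: L̂ = 9 + 0.5·40 = 29; r = 30 − 29 = 1
m=50: L̂ = 9 + 0.5·50 = 34; r = 36 − 34 = 2
m=60: L̂ = 9 + 0.5·60 = 39; r = 35 − 39 = -4
m=70: L̂ = 9 + 0.5·70 = 44; r = 47 − 44 = 3
m=80: L̂ = 9 + 0.5·80 = 49; r = 48 − 49 = -1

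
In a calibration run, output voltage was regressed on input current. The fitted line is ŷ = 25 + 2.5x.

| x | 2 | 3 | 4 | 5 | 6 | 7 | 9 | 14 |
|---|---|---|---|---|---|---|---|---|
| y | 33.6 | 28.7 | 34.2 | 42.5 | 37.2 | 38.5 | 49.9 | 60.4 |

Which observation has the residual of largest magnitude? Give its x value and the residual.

x = 5, e = 5

x=2: ŷ = 25 + 2.5·2 = 30; e = 33.6 − 30 = 3.6
x=3: ŷ = 25 + 2.5·3 = 32.5; e = 28.7 − 32.5 = -3.8
x=4: ŷ = 25 + 2.5·4 = 35; e = 34.2 − 35 = -0.8
x=5: ŷ = 25 + 2.5·5 = 37.5; e = 42.5 − 37.5 = 5
x=6: ŷ = 25 + 2.5·6 = 40; e = 37.2 − 40 = -2.8
x=7: ŷ = 25 + 2.5·7 = 42.5; e = 38.5 − 42.5 = -4
x=9: ŷ = 25 + 2.5·9 = 47.5; e = 49.9 − 47.5 = 2.4
x=14: ŷ = 25 + 2.5·14 = 60; e = 60.4 − 60 = 0.4
Largest |e| is 5 at x = 5, residual 5.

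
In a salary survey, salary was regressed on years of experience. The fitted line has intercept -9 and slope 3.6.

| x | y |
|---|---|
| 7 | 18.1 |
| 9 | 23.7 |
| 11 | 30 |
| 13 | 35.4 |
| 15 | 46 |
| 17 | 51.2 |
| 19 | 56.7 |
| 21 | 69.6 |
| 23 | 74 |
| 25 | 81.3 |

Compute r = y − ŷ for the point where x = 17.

ŷ = -9 + 3.6·17 = 52.2
r = 51.2 − 52.2 = -1

r = -1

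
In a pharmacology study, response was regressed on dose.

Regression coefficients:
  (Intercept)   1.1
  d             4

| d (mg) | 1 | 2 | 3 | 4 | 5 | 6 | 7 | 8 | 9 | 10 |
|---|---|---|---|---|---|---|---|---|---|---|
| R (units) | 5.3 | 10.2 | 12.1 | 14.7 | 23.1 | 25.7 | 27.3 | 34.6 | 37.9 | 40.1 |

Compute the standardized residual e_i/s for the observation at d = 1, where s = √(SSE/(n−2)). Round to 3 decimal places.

d=1: ŷ = 1.1 + 4·1 = 5.1; e = 5.3 − 5.1 = 0.2
d=2: ŷ = 1.1 + 4·2 = 9.1; e = 10.2 − 9.1 = 1.1
d=3: ŷ = 1.1 + 4·3 = 13.1; e = 12.1 − 13.1 = -1
d=4: ŷ = 1.1 + 4·4 = 17.1; e = 14.7 − 17.1 = -2.4
d=5: ŷ = 1.1 + 4·5 = 21.1; e = 23.1 − 21.1 = 2
d=6: ŷ = 1.1 + 4·6 = 25.1; e = 25.7 − 25.1 = 0.6
d=7: ŷ = 1.1 + 4·7 = 29.1; e = 27.3 − 29.1 = -1.8
d=8: ŷ = 1.1 + 4·8 = 33.1; e = 34.6 − 33.1 = 1.5
d=9: ŷ = 1.1 + 4·9 = 37.1; e = 37.9 − 37.1 = 0.8
d=10: ŷ = 1.1 + 4·10 = 41.1; e = 40.1 − 41.1 = -1
SSE = 0.04 + 1.21 + 1 + 5.76 + 4 + 0.36 + 3.24 + 2.25 + 0.64 + 1 = 19.5
s = √(19.5/8) = 1.56125
e/s = 0.2 / 1.56125 = 0.128

0.128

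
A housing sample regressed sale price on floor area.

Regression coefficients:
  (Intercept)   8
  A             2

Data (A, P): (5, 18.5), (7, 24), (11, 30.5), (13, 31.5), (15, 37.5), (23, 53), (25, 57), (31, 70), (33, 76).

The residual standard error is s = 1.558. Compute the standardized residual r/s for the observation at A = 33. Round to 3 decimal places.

ŷ = 8 + 2·33 = 74
r = 76 − 74 = 2
r/s = 2 / 1.558 = 1.284

1.284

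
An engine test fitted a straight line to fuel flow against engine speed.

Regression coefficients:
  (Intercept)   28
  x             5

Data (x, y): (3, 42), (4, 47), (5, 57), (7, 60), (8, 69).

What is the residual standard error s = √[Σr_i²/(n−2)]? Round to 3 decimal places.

s = 3.055

x=3: ŷ = 28 + 5·3 = 43; r = 42 − 43 = -1
x=4: ŷ = 28 + 5·4 = 48; r = 47 − 48 = -1
x=5: ŷ = 28 + 5·5 = 53; r = 57 − 53 = 4
x=7: ŷ = 28 + 5·7 = 63; r = 60 − 63 = -3
x=8: ŷ = 28 + 5·8 = 68; r = 69 − 68 = 1
SSE = 1 + 1 + 16 + 9 + 1 = 28
s = √(28/3) = √9.33333 ≈ 3.055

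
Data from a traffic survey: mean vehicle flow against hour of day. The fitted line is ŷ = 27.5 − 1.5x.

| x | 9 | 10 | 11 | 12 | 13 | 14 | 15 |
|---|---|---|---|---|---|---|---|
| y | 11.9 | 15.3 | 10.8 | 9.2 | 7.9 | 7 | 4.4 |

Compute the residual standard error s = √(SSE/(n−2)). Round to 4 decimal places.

s = 1.6125

x=9: ŷ = 27.5 − 1.5·9 = 14; r = 11.9 − 14 = -2.1
x=10: ŷ = 27.5 − 1.5·10 = 12.5; r = 15.3 − 12.5 = 2.8
x=11: ŷ = 27.5 − 1.5·11 = 11; r = 10.8 − 11 = -0.2
x=12: ŷ = 27.5 − 1.5·12 = 9.5; r = 9.2 − 9.5 = -0.3
x=13: ŷ = 27.5 − 1.5·13 = 8; r = 7.9 − 8 = -0.1
x=14: ŷ = 27.5 − 1.5·14 = 6.5; r = 7 − 6.5 = 0.5
x=15: ŷ = 27.5 − 1.5·15 = 5; r = 4.4 − 5 = -0.6
SSE = 4.41 + 7.84 + 0.04 + 0.09 + 0.01 + 0.25 + 0.36 = 13
s = √(13/5) = √2.6 ≈ 1.6125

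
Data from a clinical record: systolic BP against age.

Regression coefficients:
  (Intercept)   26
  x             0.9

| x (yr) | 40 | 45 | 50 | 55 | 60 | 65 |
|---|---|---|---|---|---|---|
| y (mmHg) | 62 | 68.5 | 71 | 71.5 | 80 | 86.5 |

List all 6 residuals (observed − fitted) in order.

x=40: ŷ = 26 + 0.9·40 = 62; e = 62 − 62 = 0
x=45: ŷ = 26 + 0.9·45 = 66.5; e = 68.5 − 66.5 = 2
x=50: ŷ = 26 + 0.9·50 = 71; e = 71 − 71 = 0
x=55: ŷ = 26 + 0.9·55 = 75.5; e = 71.5 − 75.5 = -4
x=60: ŷ = 26 + 0.9·60 = 80; e = 80 − 80 = 0
x=65: ŷ = 26 + 0.9·65 = 84.5; e = 86.5 − 84.5 = 2

0, 2, 0, -4, 0, 2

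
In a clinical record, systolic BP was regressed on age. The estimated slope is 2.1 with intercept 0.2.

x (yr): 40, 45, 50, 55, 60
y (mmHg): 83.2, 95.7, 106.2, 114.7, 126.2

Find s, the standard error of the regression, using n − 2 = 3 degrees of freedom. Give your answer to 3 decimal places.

s = 1.155

x=40: ŷ = 0.2 + 2.1·40 = 84.2; r = 83.2 − 84.2 = -1
x=45: ŷ = 0.2 + 2.1·45 = 94.7; r = 95.7 − 94.7 = 1
x=50: ŷ = 0.2 + 2.1·50 = 105.2; r = 106.2 − 105.2 = 1
x=55: ŷ = 0.2 + 2.1·55 = 115.7; r = 114.7 − 115.7 = -1
x=60: ŷ = 0.2 + 2.1·60 = 126.2; r = 126.2 − 126.2 = 0
SSE = 1 + 1 + 1 + 1 + 0 = 4
s = √(4/3) = √1.33333 ≈ 1.155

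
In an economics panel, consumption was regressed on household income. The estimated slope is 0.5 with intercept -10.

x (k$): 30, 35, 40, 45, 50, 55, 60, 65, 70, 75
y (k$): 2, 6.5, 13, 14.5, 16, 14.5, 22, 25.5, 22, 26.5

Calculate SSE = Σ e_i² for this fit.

SSE = 56

x=30: ŷ = -10 + 0.5·30 = 5; e = 2 − 5 = -3
x=35: ŷ = -10 + 0.5·35 = 7.5; e = 6.5 − 7.5 = -1
x=40: ŷ = -10 + 0.5·40 = 10; e = 13 − 10 = 3
x=45: ŷ = -10 + 0.5·45 = 12.5; e = 14.5 − 12.5 = 2
x=50: ŷ = -10 + 0.5·50 = 15; e = 16 − 15 = 1
x=55: ŷ = -10 + 0.5·55 = 17.5; e = 14.5 − 17.5 = -3
x=60: ŷ = -10 + 0.5·60 = 20; e = 22 − 20 = 2
x=65: ŷ = -10 + 0.5·65 = 22.5; e = 25.5 − 22.5 = 3
x=70: ŷ = -10 + 0.5·70 = 25; e = 22 − 25 = -3
x=75: ŷ = -10 + 0.5·75 = 27.5; e = 26.5 − 27.5 = -1
SSE = 9 + 1 + 9 + 4 + 1 + 9 + 4 + 9 + 9 + 1 = 56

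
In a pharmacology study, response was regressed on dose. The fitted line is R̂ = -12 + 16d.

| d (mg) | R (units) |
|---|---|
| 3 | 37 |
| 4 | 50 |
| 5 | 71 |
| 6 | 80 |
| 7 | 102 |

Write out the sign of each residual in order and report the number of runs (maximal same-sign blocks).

d=3: R̂ = -12 + 16·3 = 36; e = 37 − 36 = 1
d=4: R̂ = -12 + 16·4 = 52; e = 50 − 52 = -2
d=5: R̂ = -12 + 16·5 = 68; e = 71 − 68 = 3
d=6: R̂ = -12 + 16·6 = 84; e = 80 − 84 = -4
d=7: R̂ = -12 + 16·7 = 100; e = 102 − 100 = 2
Signs: + − + − +
Runs: +×1, −×1, +×1, −×1, +×1 → 5

5 runs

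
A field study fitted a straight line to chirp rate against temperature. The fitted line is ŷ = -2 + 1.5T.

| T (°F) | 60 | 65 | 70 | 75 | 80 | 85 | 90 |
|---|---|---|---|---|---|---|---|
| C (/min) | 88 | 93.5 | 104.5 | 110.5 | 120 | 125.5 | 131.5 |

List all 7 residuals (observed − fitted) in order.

0, -2, 1.5, 0, 2, 0, -1.5

T=60: ŷ = -2 + 1.5·60 = 88; e = 88 − 88 = 0
T=65: ŷ = -2 + 1.5·65 = 95.5; e = 93.5 − 95.5 = -2
T=70: ŷ = -2 + 1.5·70 = 103; e = 104.5 − 103 = 1.5
T=75: ŷ = -2 + 1.5·75 = 110.5; e = 110.5 − 110.5 = 0
T=80: ŷ = -2 + 1.5·80 = 118; e = 120 − 118 = 2
T=85: ŷ = -2 + 1.5·85 = 125.5; e = 125.5 − 125.5 = 0
T=90: ŷ = -2 + 1.5·90 = 133; e = 131.5 − 133 = -1.5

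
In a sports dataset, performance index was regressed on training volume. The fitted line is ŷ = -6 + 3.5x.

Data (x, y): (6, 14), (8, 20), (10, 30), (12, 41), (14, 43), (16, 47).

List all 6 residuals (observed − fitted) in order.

x=6: ŷ = -6 + 3.5·6 = 15; e = 14 − 15 = -1
x=8: ŷ = -6 + 3.5·8 = 22; e = 20 − 22 = -2
x=10: ŷ = -6 + 3.5·10 = 29; e = 30 − 29 = 1
x=12: ŷ = -6 + 3.5·12 = 36; e = 41 − 36 = 5
x=14: ŷ = -6 + 3.5·14 = 43; e = 43 − 43 = 0
x=16: ŷ = -6 + 3.5·16 = 50; e = 47 − 50 = -3

-1, -2, 1, 5, 0, -3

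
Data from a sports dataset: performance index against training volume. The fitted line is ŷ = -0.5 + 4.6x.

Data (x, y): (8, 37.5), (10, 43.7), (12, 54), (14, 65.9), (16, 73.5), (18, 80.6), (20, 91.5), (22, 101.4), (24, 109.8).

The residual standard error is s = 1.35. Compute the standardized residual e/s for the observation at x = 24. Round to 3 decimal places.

ŷ = -0.5 + 4.6·24 = 109.9
e = 109.8 − 109.9 = -0.1
e/s = -0.1 / 1.35 = -0.074

-0.074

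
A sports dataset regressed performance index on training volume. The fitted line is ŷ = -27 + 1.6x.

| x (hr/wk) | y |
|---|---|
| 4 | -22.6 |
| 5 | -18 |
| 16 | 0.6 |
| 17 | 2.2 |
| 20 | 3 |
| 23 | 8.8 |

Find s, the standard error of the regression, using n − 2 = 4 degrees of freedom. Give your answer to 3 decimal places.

s = 2.121

x=4: ŷ = -27 + 1.6·4 = -20.6; r = -22.6 − (-20.6) = -2
x=5: ŷ = -27 + 1.6·5 = -19; r = -18 − (-19) = 1
x=16: ŷ = -27 + 1.6·16 = -1.4; r = 0.6 − (-1.4) = 2
x=17: ŷ = -27 + 1.6·17 = 0.2; r = 2.2 − 0.2 = 2
x=20: ŷ = -27 + 1.6·20 = 5; r = 3 − 5 = -2
x=23: ŷ = -27 + 1.6·23 = 9.8; r = 8.8 − 9.8 = -1
SSE = 4 + 1 + 4 + 4 + 4 + 1 = 18
s = √(18/4) = √4.5 ≈ 2.121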